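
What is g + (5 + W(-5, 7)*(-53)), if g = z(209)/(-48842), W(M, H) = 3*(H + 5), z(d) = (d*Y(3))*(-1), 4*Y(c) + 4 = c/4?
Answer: -1487143933/781472 ≈ -1903.0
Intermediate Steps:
Y(c) = -1 + c/16 (Y(c) = -1 + (c/4)/4 = -1 + c/16)
z(d) = 13*d/16 (z(d) = (d*(-1 + (1/16)*3))*(-1) = (d*(-1 + 3/16))*(-1) = (d*(-13/16))*(-1) = -13*d/16*(-1) = 13*d/16)
W(M, H) = 15 + 3*H (W(M, H) = 3*(5 + H) = 15 + 3*H)
g = -2717/781472 (g = ((13/16)*209)/(-48842) = (2717/16)*(-1/48842) = -2717/781472 ≈ -0.0034768)
g + (5 + W(-5, 7)*(-53)) = -2717/781472 + (5 + (15 + 3*7)*(-53)) = -2717/781472 + (5 + (15 + 21)*(-53)) = -2717/781472 + (5 + 36*(-53)) = -2717/781472 + (5 - 1908) = -2717/781472 - 1903 = -1487143933/781472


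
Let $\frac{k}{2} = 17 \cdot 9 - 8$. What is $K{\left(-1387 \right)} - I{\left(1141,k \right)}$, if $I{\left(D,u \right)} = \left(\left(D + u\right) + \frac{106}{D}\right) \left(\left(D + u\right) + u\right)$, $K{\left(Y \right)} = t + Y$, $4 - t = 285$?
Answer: $- \frac{2812084505}{1141} \approx -2.4646 \cdot 10^{6}$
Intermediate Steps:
$t = -281$ ($t = 4 - 285 = -281$)
$k = 290$ ($k = 2 \left(17 \cdot 9 - 8\right) = 2 \left(153 - 8\right) = 2 \cdot 145 = 290$)
$K{\left(Y \right)} = -281 + Y$
$I{\left(D,u \right)} = \left(D + 2 u\right) \left(D + u + \frac{106}{D}\right)$ ($I{\left(D,u \right)} = \left(D + u + \frac{106}{D}\right) \left(D + 2 u\right) = \left(D + 2 u\right) \left(D + u + \frac{106}{D}\right)$)
$K{\left(-1387 \right)} - I{\left(1141,k \right)} = \left(-281 - 1387\right) - \left(106 + 1141^{2} + 2 \cdot 290^{2} + 3 \cdot 1141 \cdot 290 + 212 \cdot 290 \cdot \frac{1}{1141}\right) = -1668 - \left(106 + 1301881 + 2 \cdot 84100 + 992670 + 212 \cdot 290 \cdot \frac{1}{1141}\right) = -1668 - \left(106 + 1301881 + 168200 + 992670 + \frac{61480}{1141}\right) = -1668 - \frac{2810181317}{1141} = - \frac{2812084505}{1141}$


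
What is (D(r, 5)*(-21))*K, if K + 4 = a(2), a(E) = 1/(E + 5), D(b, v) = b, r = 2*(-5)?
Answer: -810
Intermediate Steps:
r = -10
a(E) = 1/(5 + E)
K = -27/7 (K = -4 + 1/(5 + 2) = -4 + 1/7 = -4 + ⅐ = -27/7 ≈ -3.8571)
(D(r, 5)*(-21))*K = -10*(-21)*(-27/7) = 210*(-27/7) = -810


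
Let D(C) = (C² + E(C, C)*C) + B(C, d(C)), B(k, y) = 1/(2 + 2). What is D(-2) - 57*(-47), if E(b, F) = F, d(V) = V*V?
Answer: 10749/4 ≈ 2687.3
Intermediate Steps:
d(V) = V²
B(k, y) = ¼ (B(k, y) = 1/4 = ¼)
D(C) = ¼ + 2*C² (D(C) = (C² + C*C) + ¼ = (C² + C²) + ¼ = 2*C² + ¼ = ¼ + 2*C²)
D(-2) - 57*(-47) = (¼ + 2*(-2)²) - 57*(-47) = (¼ + 2*4) + 2679 = (¼ + 8) + 2679 = 33/4 + 2679 = 10749/4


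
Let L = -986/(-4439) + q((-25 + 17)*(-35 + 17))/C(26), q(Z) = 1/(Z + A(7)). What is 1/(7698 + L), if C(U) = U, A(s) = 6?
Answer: 17312100/133272395639 ≈ 0.00012990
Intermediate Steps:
q(Z) = 1/(6 + Z) (q(Z) = 1/(Z + 6) = 1/(6 + Z))
L = 3849839/17312100 (L = -986/(-4439) + 1/((6 + (-25 + 17)*(-35 + 17))*26) = -986*(-1/4439) + (1/26)/(6 - 8*(-18)) = 986/4439 + (1/26)/(6 + 144) = 986/4439 + (1/26)/150 = 986/4439 + (1/150)*(1/26) = 986/4439 + 1/3900 = 3849839/17312100 ≈ 0.22238)
1/(7698 + L) = 1/(7698 + 3849839/17312100) = 1/(133272395639/17312100) = 17312100/133272395639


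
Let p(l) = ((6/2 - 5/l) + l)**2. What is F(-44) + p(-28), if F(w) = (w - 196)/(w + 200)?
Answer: 6263645/10192 ≈ 614.56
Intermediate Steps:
F(w) = (-196 + w)/(200 + w)
p(l) = (3 + l - 5/l)**2 (p(l) = ((6*(1/2) - 5/l) + l)**2 = ((3 - 5/l) + l)**2 = (3 + l - 5/l)**2)
F(-44) + p(-28) = (-196 - 44)/(200 - 44) + (-5 + (-28)**2 + 3*(-28))**2/(-28)**2 = -240/156 + (-5 + 784 - 84)**2/784 = (1/156)*(-240) + (1/784)*695**2 = -20/13 + (1/784)*483025 = -20/13 + 483025/784 = 6263645/10192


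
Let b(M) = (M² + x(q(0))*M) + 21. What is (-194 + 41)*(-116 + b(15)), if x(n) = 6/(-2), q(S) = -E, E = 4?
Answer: -13005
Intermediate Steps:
q(S) = -4 (q(S) = -1*4 = -4)
x(n) = -3 (x(n) = 6*(-½) = -3)
b(M) = 21 + M² - 3*M (b(M) = (M² - 3*M) + 21 = 21 + M² - 3*M)
(-194 + 41)*(-116 + b(15)) = (-194 + 41)*(-116 + (21 + 15² - 3*15)) = -153*(-116 + (21 + 225 - 45)) = -153*(-116 + 201) = -153*85 = -13005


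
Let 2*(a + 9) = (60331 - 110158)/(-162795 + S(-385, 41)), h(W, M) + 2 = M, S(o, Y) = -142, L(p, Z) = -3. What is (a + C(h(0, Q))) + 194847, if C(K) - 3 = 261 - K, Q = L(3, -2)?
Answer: 63580348345/325874 ≈ 1.9511e+5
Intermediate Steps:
Q = -3
h(W, M) = -2 + M
C(K) = 264 - K (C(K) = 3 + (261 - K) = 264 - K)
a = -2883039/325874 (a = -9 + ((60331 - 110158)/(-162795 - 142))/2 = -9 + (-49827/(-162937))/2 = -9 + (-49827*(-1/162937))/2 = -9 + (½)*(49827/162937) = -9 + 49827/325874 = -2883039/325874 ≈ -8.8471)
(a + C(h(0, Q))) + 194847 = (-2883039/325874 + (264 - (-2 - 3))) + 194847 = (-2883039/325874 + (264 - 1*(-5))) + 194847 = (-2883039/325874 + (264 + 5)) + 194847 = (-2883039/325874 + 269) + 194847 = 84777067/325874 + 194847 = 63580348345/325874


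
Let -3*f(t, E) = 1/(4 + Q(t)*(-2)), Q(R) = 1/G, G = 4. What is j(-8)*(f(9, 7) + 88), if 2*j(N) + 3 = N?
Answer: -10153/21 ≈ -483.48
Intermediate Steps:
j(N) = -3/2 + N/2
Q(R) = ¼ (Q(R) = 1/4 = ¼)
f(t, E) = -2/21 (f(t, E) = -1/(3*(4 + (¼)*(-2))) = -1/(3*(4 - ½)) = -1/(3*7/2) = -⅓*2/7 = -2/21)
j(-8)*(f(9, 7) + 88) = (-3/2 + (½)*(-8))*(-2/21 + 88) = (-3/2 - 4)*(1846/21) = -11/2*1846/21 = -10153/21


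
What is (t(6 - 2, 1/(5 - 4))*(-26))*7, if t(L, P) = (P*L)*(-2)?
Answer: 1456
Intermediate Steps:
t(L, P) = -2*L*P (t(L, P) = (L*P)*(-2) = -2*L*P)
(t(6 - 2, 1/(5 - 4))*(-26))*7 = (-2*(6 - 2)/(5 - 4)*(-26))*7 = (-2*4/1*(-26))*7 = (-2*4*1*(-26))*7 = -8*(-26)*7 = 208*7 = 1456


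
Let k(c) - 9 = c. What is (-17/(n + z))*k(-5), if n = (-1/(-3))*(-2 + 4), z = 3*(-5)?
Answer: 204/43 ≈ 4.7442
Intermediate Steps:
z = -15
k(c) = 9 + c
n = 2/3 (n = -1*(-1/3)*2 = (1/3)*2 = 2/3 ≈ 0.66667)
(-17/(n + z))*k(-5) = (-17/(2/3 - 15))*(9 - 5) = -17/(-43/3)*4 = -17*(-3/43)*4 = (51/43)*4 = 204/43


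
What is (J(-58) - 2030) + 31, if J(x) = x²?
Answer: 1365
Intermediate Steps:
(J(-58) - 2030) + 31 = ((-58)² - 2030) + 31 = (3364 - 2030) + 31 = 1334 + 31 = 1365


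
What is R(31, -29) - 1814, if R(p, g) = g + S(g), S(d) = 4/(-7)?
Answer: -12905/7 ≈ -1843.6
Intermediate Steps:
S(d) = -4/7 (S(d) = 4*(-⅐) = -4/7)
R(p, g) = -4/7 + g (R(p, g) = g - 4/7 = -4/7 + g)
R(31, -29) - 1814 = (-4/7 - 29) - 1814 = -207/7 - 1814 = -12905/7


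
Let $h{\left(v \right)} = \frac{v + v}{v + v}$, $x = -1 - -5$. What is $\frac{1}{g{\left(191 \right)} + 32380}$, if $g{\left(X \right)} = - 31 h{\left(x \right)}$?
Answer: $\frac{1}{32349} \approx 3.0913 \cdot 10^{-5}$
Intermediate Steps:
$x = 4$ ($x = -1 + 5 = 4$)
$h{\left(v \right)} = 1$ ($h{\left(v \right)} = \frac{2 v}{2 v} = 2 v \frac{1}{2 v} = 1$)
$g{\left(X \right)} = -31$ ($g{\left(X \right)} = \left(-31\right) 1 = -31$)
$\frac{1}{g{\left(191 \right)} + 32380} = \frac{1}{-31 + 32380} = \frac{1}{32349}$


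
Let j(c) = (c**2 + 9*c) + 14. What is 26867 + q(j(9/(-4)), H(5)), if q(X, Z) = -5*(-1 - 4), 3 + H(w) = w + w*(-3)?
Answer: 26892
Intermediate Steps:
j(c) = 14 + c**2 + 9*c
H(w) = -3 - 2*w (H(w) = -3 + (w + w*(-3)) = -3 + (w - 3*w) = -3 - 2*w)
q(X, Z) = 25 (q(X, Z) = -5*(-5) = 25)
26867 + q(j(9/(-4)), H(5)) = 26867 + 25 = 26892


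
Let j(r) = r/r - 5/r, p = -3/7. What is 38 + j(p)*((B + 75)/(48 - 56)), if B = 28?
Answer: -1501/12 ≈ -125.08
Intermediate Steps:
p = -3/7 (p = -3*⅐ = -3/7 ≈ -0.42857)
j(r) = 1 - 5/r
38 + j(p)*((B + 75)/(48 - 56)) = 38 + ((-5 - 3/7)/(-3/7))*((28 + 75)/(48 - 56)) = 38 + (-7/3*(-38/7))*(103/(-8)) = 38 + 38*(103*(-⅛))/3 = 38 + (38/3)*(-103/8) = 38 - 1957/12 = -1501/12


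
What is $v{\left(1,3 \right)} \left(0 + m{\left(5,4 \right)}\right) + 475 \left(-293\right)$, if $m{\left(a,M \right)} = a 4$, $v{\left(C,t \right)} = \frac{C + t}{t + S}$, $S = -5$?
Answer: $-139215$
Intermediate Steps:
$v{\left(C,t \right)} = \frac{C + t}{-5 + t}$ ($v{\left(C,t \right)} = \frac{C + t}{t - 5} = \frac{C + t}{-5 + t}$)
$m{\left(a,M \right)} = 4 a$
$v{\left(1,3 \right)} \left(0 + m{\left(5,4 \right)}\right) + 475 \left(-293\right) = \frac{1 + 3}{-5 + 3} \left(0 + 4 \cdot 5\right) + 475 \left(-293\right) = \frac{1}{-2} \cdot 4 \left(0 + 20\right) - 139175 = \left(- \frac{1}{2}\right) 4 \cdot 20 - 139175 = \left(-2\right) 20 - 139175 = -40 - 139175 = -139215$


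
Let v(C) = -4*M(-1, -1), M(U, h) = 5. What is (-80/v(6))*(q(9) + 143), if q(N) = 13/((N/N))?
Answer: 624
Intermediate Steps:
v(C) = -20 (v(C) = -4*5 = -20)
q(N) = 13 (q(N) = 13/1 = 13*1 = 13)
(-80/v(6))*(q(9) + 143) = (-80/(-20))*(13 + 143) = -80*(-1/20)*156 = 4*156 = 624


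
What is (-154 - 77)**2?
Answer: 53361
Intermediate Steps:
(-154 - 77)**2 = (-231)**2 = 53361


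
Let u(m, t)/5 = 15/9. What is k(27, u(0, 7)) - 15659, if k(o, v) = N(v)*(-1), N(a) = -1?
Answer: -15658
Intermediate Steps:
u(m, t) = 25/3 (u(m, t) = 5*(15/9) = 5*(15*(1/9)) = 5*(5/3) = 25/3)
k(o, v) = 1 (k(o, v) = -1*(-1) = 1)
k(27, u(0, 7)) - 15659 = 1 - 15659 = -15658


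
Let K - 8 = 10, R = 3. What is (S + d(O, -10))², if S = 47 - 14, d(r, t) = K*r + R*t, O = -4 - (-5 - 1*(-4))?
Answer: 2601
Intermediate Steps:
K = 18 (K = 8 + 10 = 18)
O = -3 (O = -4 - (-5 + 4) = -4 - 1*(-1) = -4 + 1 = -3)
d(r, t) = 3*t + 18*r (d(r, t) = 18*r + 3*t = 3*t + 18*r)
S = 33
(S + d(O, -10))² = (33 + (3*(-10) + 18*(-3)))² = (33 + (-30 - 54))² = (33 - 84)² = (-51)² = 2601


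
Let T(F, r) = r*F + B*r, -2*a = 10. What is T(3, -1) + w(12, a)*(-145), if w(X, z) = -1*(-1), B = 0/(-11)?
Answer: -148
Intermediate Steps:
a = -5 (a = -½*10 = -5)
B = 0 (B = 0*(-1/11) = 0)
w(X, z) = 1
T(F, r) = F*r (T(F, r) = r*F + 0*r = F*r + 0 = F*r)
T(3, -1) + w(12, a)*(-145) = 3*(-1) + 1*(-145) = -3 - 145 = -148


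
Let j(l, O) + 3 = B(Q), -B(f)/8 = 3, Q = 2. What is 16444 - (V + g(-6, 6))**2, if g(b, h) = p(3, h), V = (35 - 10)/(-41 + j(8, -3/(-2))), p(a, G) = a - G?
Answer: 75984615/4624 ≈ 16433.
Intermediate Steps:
B(f) = -24 (B(f) = -8*3 = -24)
j(l, O) = -27 (j(l, O) = -3 - 24 = -27)
V = -25/68 (V = (35 - 10)/(-41 - 27) = 25/(-68) = 25*(-1/68) = -25/68 ≈ -0.36765)
g(b, h) = 3 - h
16444 - (V + g(-6, 6))**2 = 16444 - (-25/68 + (3 - 1*6))**2 = 16444 - (-25/68 + (3 - 6))**2 = 16444 - (-25/68 - 3)**2 = 16444 - (-229/68)**2 = 16444 - 1*52441/4624 = 16444 - 52441/4624 = 75984615/4624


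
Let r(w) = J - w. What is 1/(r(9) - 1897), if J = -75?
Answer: -1/1981 ≈ -0.00050480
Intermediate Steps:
r(w) = -75 - w
1/(r(9) - 1897) = 1/((-75 - 1*9) - 1897) = 1/((-75 - 9) - 1897) = 1/(-84 - 1897) = 1/(-1981) = -1/1981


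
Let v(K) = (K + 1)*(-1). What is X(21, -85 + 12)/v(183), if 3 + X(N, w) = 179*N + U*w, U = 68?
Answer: 151/23 ≈ 6.5652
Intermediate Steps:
v(K) = -1 - K (v(K) = (1 + K)*(-1) = -1 - K)
X(N, w) = -3 + 68*w + 179*N (X(N, w) = -3 + (179*N + 68*w) = -3 + (68*w + 179*N) = -3 + 68*w + 179*N)
X(21, -85 + 12)/v(183) = (-3 + 68*(-85 + 12) + 179*21)/(-1 - 1*183) = (-3 + 68*(-73) + 3759)/(-1 - 183) = (-3 - 4964 + 3759)/(-184) = -1208*(-1/184) = 151/23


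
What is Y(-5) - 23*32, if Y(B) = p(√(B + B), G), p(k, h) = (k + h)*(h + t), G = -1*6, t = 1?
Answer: -706 - 5*I*√10 ≈ -706.0 - 15.811*I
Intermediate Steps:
G = -6
p(k, h) = (1 + h)*(h + k) (p(k, h) = (k + h)*(h + 1) = (h + k)*(1 + h) = (1 + h)*(h + k))
Y(B) = 30 - 5*√2*√B (Y(B) = -6 + √(B + B) + (-6)² - 6*√(B + B) = -6 + √(2*B) + 36 - 6*√2*√B = -6 + √2*√B + 36 - 6*√2*√B = 30 - 5*√2*√B)
Y(-5) - 23*32 = (30 - 5*√2*√(-5)) - 23*32 = (30 - 5*√2*I*√5) - 736 = (30 - 5*I*√10) - 736 = -706 - 5*I*√10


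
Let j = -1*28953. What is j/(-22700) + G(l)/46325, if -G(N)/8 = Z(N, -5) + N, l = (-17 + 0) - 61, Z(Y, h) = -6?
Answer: 10852017/8412620 ≈ 1.2900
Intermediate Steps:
l = -78 (l = -17 - 61 = -78)
j = -28953
G(N) = 48 - 8*N (G(N) = -8*(-6 + N) = 48 - 8*N)
j/(-22700) + G(l)/46325 = -28953/(-22700) + (48 - 8*(-78))/46325 = -28953*(-1/22700) + (48 + 624)*(1/46325) = 28953/22700 + 672*(1/46325) = 28953/22700 + 672/46325 = 10852017/8412620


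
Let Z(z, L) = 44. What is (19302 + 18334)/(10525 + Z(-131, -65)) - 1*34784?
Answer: -367594460/10569 ≈ -34780.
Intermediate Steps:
(19302 + 18334)/(10525 + Z(-131, -65)) - 1*34784 = (19302 + 18334)/(10525 + 44) - 1*34784 = 37636/10569 - 34784 = -367594460/10569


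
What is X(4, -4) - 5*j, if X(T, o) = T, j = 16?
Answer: -76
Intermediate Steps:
X(4, -4) - 5*j = 4 - 5*16 = 4 - 80 = -76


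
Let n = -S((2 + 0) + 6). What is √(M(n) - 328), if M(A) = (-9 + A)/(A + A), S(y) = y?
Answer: I*√5231/4 ≈ 18.081*I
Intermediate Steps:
n = -8 (n = -((2 + 0) + 6) = -(2 + 6) = -1*8 = -8)
M(A) = (-9 + A)/(2*A) (M(A) = (-9 + A)/((2*A)) = (-9 + A)*(1/(2*A)) = (-9 + A)/(2*A))
√(M(n) - 328) = √((½)*(-9 - 8)/(-8) - 328) = √((½)*(-⅛)*(-17) - 328) = √(17/16 - 328) = √(-5231/16) = I*√5231/4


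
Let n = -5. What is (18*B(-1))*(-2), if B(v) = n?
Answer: 180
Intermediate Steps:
B(v) = -5
(18*B(-1))*(-2) = (18*(-5))*(-2) = -90*(-2) = 180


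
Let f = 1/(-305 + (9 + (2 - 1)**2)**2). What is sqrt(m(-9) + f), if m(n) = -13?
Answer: I*sqrt(546530)/205 ≈ 3.6062*I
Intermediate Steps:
f = -1/205 (f = 1/(-305 + (9 + 1**2)**2) = 1/(-305 + (9 + 1)**2) = 1/(-305 + 10**2) = 1/(-305 + 100) = 1/(-205) = -1/205 ≈ -0.0048781)
sqrt(m(-9) + f) = sqrt(-13 - 1/205) = sqrt(-2666/205) = I*sqrt(546530)/205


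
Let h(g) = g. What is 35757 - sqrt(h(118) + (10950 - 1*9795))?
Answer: 35757 - sqrt(1273) ≈ 35721.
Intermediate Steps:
35757 - sqrt(h(118) + (10950 - 1*9795)) = 35757 - sqrt(118 + (10950 - 1*9795)) = 35757 - sqrt(118 + (10950 - 9795)) = 35757 - sqrt(118 + 1155) = 35757 - sqrt(1273)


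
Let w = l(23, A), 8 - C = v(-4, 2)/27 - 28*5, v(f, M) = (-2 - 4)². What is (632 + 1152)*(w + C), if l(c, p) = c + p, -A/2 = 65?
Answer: 212296/3 ≈ 70765.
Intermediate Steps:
A = -130 (A = -2*65 = -130)
v(f, M) = 36 (v(f, M) = (-6)² = 36)
C = 440/3 (C = 8 - (36/27 - 28*5) = 8 - (36*(1/27) - 140) = 8 - (4/3 - 140) = 8 - 1*(-416/3) = 8 + 416/3 = 440/3 ≈ 146.67)
w = -107 (w = 23 - 130 = -107)
(632 + 1152)*(w + C) = (632 + 1152)*(-107 + 440/3) = 1784*(119/3) = 212296/3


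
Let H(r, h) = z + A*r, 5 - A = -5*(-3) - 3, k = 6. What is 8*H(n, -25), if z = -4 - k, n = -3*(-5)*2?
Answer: -1760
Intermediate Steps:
n = 30 (n = 15*2 = 30)
A = -7 (A = 5 - (-5*(-3) - 3) = 5 - (15 - 3) = 5 - 1*12 = 5 - 12 = -7)
z = -10 (z = -4 - 1*6 = -4 - 6 = -10)
H(r, h) = -10 - 7*r
8*H(n, -25) = 8*(-10 - 7*30) = 8*(-10 - 210) = 8*(-220) = -1760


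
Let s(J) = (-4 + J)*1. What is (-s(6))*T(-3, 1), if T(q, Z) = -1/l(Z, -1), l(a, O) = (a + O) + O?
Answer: -2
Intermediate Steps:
l(a, O) = a + 2*O (l(a, O) = (O + a) + O = a + 2*O)
T(q, Z) = -1/(-2 + Z) (T(q, Z) = -1/(Z + 2*(-1)) = -1/(Z - 2) = -1/(-2 + Z))
s(J) = -4 + J
(-s(6))*T(-3, 1) = (-(-4 + 6))*(-1/(-2 + 1)) = (-1*2)*(-1/(-1)) = -(-2)*(-1) = -2*1 = -2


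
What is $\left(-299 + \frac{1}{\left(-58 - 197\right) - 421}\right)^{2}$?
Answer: $\frac{40854515625}{456976} \approx 89402.0$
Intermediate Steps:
$\left(-299 + \frac{1}{\left(-58 - 197\right) - 421}\right)^{2} = \left(-299 + \frac{1}{-255 - 421}\right)^{2} = \left(-299 + \frac{1}{-676}\right)^{2} = \left(-299 - \frac{1}{676}\right)^{2} = \left(- \frac{202125}{676}\right)^{2} = \frac{40854515625}{456976}$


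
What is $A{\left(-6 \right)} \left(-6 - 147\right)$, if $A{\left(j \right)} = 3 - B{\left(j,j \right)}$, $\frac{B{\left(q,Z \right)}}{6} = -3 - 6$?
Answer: $-8721$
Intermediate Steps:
$B{\left(q,Z \right)} = -54$ ($B{\left(q,Z \right)} = 6 \left(-3 - 6\right) = 6 \left(-9\right) = -54$)
$A{\left(j \right)} = 57$ ($A{\left(j \right)} = 3 - -54 = 3 + 54 = 57$)
$A{\left(-6 \right)} \left(-6 - 147\right) = 57 \left(-6 - 147\right) = 57 \left(-153\right) = -8721$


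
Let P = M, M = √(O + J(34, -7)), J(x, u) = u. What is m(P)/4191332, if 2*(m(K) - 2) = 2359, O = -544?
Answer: 2363/8382664 ≈ 0.00028189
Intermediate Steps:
M = I*√551 (M = √(-544 - 7) = √(-551) = I*√551 ≈ 23.473*I)
P = I*√551 ≈ 23.473*I
m(K) = 2363/2 (m(K) = 2 + (½)*2359 = 2 + 2359/2 = 2363/2)
m(P)/4191332 = (2363/2)/4191332 = (2363/2)*(1/4191332) = 2363/8382664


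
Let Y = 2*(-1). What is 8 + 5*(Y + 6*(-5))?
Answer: -152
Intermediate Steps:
Y = -2
8 + 5*(Y + 6*(-5)) = 8 + 5*(-2 + 6*(-5)) = 8 + 5*(-2 - 30) = 8 + 5*(-32) = 8 - 160 = -152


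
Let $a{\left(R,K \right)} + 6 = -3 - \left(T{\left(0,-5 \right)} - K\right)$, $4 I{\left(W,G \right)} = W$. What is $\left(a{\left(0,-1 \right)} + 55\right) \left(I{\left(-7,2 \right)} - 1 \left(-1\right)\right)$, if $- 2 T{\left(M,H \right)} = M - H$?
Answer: $- \frac{285}{8} \approx -35.625$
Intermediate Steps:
$I{\left(W,G \right)} = \frac{W}{4}$
$T{\left(M,H \right)} = \frac{H}{2} - \frac{M}{2}$ ($T{\left(M,H \right)} = - \frac{M - H}{2} = \frac{H}{2} - \frac{M}{2}$)
$a{\left(R,K \right)} = - \frac{13}{2} + K$ ($a{\left(R,K \right)} = -6 - \left(3 + 0 - \frac{5}{2} - K\right) = -6 - \left(\frac{1}{2} - K\right) = -6 + \left(-3 + \left(\frac{5}{2} + K\right)\right) = -6 + \left(- \frac{1}{2} + K\right) = - \frac{13}{2} + K$)
$\left(a{\left(0,-1 \right)} + 55\right) \left(I{\left(-7,2 \right)} - 1 \left(-1\right)\right) = \left(\left(- \frac{13}{2} - 1\right) + 55\right) \left(\frac{1}{4} \left(-7\right) - 1 \left(-1\right)\right) = \left(- \frac{15}{2} + 55\right) \left(- \frac{7}{4} - -1\right) = \frac{95 \left(- \frac{7}{4} + 1\right)}{2} = \frac{95}{2} \left(- \frac{3}{4}\right) = - \frac{285}{8}$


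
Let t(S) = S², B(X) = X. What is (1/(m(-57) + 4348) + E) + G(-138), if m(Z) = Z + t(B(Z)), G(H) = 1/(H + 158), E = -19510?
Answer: -73552511/3770 ≈ -19510.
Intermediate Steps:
G(H) = 1/(158 + H)
m(Z) = Z + Z²
(1/(m(-57) + 4348) + E) + G(-138) = (1/(-57*(1 - 57) + 4348) - 19510) + 1/(158 - 138) = (1/(-57*(-56) + 4348) - 19510) + 1/20 = (1/(3192 + 4348) - 19510) + 1/20 = (1/7540 - 19510) + 1/20 = -147105399/7540 + 1/20 = -73552511/3770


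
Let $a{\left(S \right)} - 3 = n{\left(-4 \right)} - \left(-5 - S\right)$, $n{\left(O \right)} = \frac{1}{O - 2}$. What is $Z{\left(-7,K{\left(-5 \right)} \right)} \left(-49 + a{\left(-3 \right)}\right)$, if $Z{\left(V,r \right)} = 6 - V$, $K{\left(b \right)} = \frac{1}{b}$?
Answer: $- \frac{3445}{6} \approx -574.17$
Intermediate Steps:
$n{\left(O \right)} = \frac{1}{-2 + O}$
$a{\left(S \right)} = \frac{47}{6} + S$ ($a{\left(S \right)} = 3 - \left(-5 - S - \frac{1}{-2 - 4}\right) = 3 + \left(\frac{1}{-6} + \left(5 + S\right)\right) = 3 + \left(- \frac{1}{6} + \left(5 + S\right)\right) = 3 + \left(\frac{29}{6} + S\right) = \frac{47}{6} + S$)
$Z{\left(-7,K{\left(-5 \right)} \right)} \left(-49 + a{\left(-3 \right)}\right) = \left(6 - -7\right) \left(-49 + \left(\frac{47}{6} - 3\right)\right) = \left(6 + 7\right) \left(-49 + \frac{29}{6}\right) = 13 \left(- \frac{265}{6}\right) = - \frac{3445}{6}$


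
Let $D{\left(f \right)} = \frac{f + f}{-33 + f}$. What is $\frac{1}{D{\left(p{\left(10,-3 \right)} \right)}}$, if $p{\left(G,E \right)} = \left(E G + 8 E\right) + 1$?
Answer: $\frac{43}{53} \approx 0.81132$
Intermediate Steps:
$p{\left(G,E \right)} = 1 + 8 E + E G$ ($p{\left(G,E \right)} = \left(8 E + E G\right) + 1 = 1 + 8 E + E G$)
$D{\left(f \right)} = \frac{2 f}{-33 + f}$
$\frac{1}{D{\left(p{\left(10,-3 \right)} \right)}} = \frac{1}{2 \left(1 + 8 \left(-3\right) - 30\right) \frac{1}{-33 + \left(1 + 8 \left(-3\right) - 30\right)}} = \frac{1}{2 \left(1 - 24 - 30\right) \frac{1}{-33 - 53}} = \frac{1}{2 \left(-53\right) \frac{1}{-33 - 53}} = \frac{1}{2 \left(-53\right) \frac{1}{-86}} = \frac{1}{2 \left(-53\right) \left(- \frac{1}{86}\right)} = \frac{1}{\frac{53}{43}} = \frac{43}{53}$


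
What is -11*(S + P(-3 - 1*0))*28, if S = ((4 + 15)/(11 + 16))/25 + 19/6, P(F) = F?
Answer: -40502/675 ≈ -60.003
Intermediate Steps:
S = 4313/1350 (S = (19/27)*(1/25) + 19*(⅙) = (19*(1/27))*(1/25) + 19/6 = (19/27)*(1/25) + 19/6 = 19/675 + 19/6 = 4313/1350 ≈ 3.1948)
-11*(S + P(-3 - 1*0))*28 = -11*(4313/1350 + (-3 - 1*0))*28 = -11*(4313/1350 + (-3 + 0))*28 = -11*(4313/1350 - 3)*28 = -11*263/1350*28 = -2893/1350*28 = -40502/675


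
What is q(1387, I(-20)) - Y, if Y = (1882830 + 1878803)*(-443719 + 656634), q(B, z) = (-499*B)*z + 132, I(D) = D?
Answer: -800894247803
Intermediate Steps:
q(B, z) = 132 - 499*B*z (q(B, z) = -499*B*z + 132 = 132 - 499*B*z)
Y = 800908090195 (Y = 3761633*212915 = 800908090195)
q(1387, I(-20)) - Y = (132 - 499*1387*(-20)) - 1*800908090195 = (132 + 13842260) - 800908090195 = 13842392 - 800908090195 = -800894247803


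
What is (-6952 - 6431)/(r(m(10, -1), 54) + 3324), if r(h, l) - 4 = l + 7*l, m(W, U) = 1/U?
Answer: -13383/3760 ≈ -3.5593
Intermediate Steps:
r(h, l) = 4 + 8*l (r(h, l) = 4 + (l + 7*l) = 4 + 8*l)
(-6952 - 6431)/(r(m(10, -1), 54) + 3324) = (-6952 - 6431)/((4 + 8*54) + 3324) = -13383/((4 + 432) + 3324) = -13383/(436 + 3324) = -13383/3760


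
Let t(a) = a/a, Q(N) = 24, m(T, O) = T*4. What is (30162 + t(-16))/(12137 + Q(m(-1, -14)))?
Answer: 30163/12161 ≈ 2.4803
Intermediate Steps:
m(T, O) = 4*T
t(a) = 1
(30162 + t(-16))/(12137 + Q(m(-1, -14))) = (30162 + 1)/(12137 + 24) = 30163/12161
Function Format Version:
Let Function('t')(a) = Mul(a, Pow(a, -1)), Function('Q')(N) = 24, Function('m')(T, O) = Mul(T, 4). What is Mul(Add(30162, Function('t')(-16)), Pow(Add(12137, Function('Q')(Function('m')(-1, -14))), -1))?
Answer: Rational(30163, 12161) ≈ 2.4803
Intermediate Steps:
Function('m')(T, O) = Mul(4, T)
Function('t')(a) = 1
Mul(Add(30162, Function('t')(-16)), Pow(Add(12137, Function('Q')(Function('m')(-1, -14))), -1)) = Mul(Add(30162, 1), Pow(Add(12137, 24), -1)) = Mul(30163, Pow(12161, -1)) = Mul(30163, Rational(1, 12161)) = Rational(30163, 12161)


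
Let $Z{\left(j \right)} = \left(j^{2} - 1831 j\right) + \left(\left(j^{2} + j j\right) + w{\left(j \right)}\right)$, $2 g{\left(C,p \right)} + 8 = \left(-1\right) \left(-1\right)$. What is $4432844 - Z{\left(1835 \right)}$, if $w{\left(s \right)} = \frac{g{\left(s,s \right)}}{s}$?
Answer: $- \frac{8473831813}{3670} \approx -2.3089 \cdot 10^{6}$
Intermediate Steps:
$g{\left(C,p \right)} = - \frac{7}{2}$ ($g{\left(C,p \right)} = -4 + \frac{\left(-1\right) \left(-1\right)}{2} = -4 + \frac{1}{2} \cdot 1 = -4 + \frac{1}{2} = - \frac{7}{2}$)
$w{\left(s \right)} = - \frac{7}{2 s}$
$Z{\left(j \right)} = - 1831 j + 3 j^{2} - \frac{7}{2 j}$ ($Z{\left(j \right)} = \left(j^{2} - 1831 j\right) - \left(- j^{2} + \frac{7}{2 j} - j j\right) = \left(j^{2} - 1831 j\right) + \left(\left(j^{2} + j^{2}\right) - \frac{7}{2 j}\right) = \left(j^{2} - 1831 j\right) + \left(2 j^{2} - \frac{7}{2 j}\right) = - 1831 j + 3 j^{2} - \frac{7}{2 j}$)
$4432844 - Z{\left(1835 \right)} = 4432844 - \left(\left(-1831\right) 1835 + 3 \cdot 1835^{2} - \frac{7}{2 \cdot 1835}\right) = 4432844 - \left(-3359885 + 3 \cdot 3367225 - \frac{7}{3670}\right) = 4432844 - \left(-3359885 + 10101675 - \frac{7}{3670}\right) = 4432844 - \frac{24742369293}{3670} = - \frac{8473831813}{3670}$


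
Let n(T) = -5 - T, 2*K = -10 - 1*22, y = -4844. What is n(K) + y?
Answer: -4833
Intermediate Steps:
K = -16 (K = (-10 - 1*22)/2 = (-10 - 22)/2 = (½)*(-32) = -16)
n(K) + y = (-5 - 1*(-16)) - 4844 = (-5 + 16) - 4844 = 11 - 4844 = -4833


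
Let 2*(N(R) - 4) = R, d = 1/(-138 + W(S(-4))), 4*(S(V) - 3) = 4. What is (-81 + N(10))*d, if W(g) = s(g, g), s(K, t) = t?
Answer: 36/67 ≈ 0.53731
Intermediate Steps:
S(V) = 4 (S(V) = 3 + (¼)*4 = 3 + 1 = 4)
W(g) = g
d = -1/134 (d = 1/(-138 + 4) = 1/(-134) = -1/134 ≈ -0.0074627)
N(R) = 4 + R/2
(-81 + N(10))*d = (-81 + (4 + (½)*10))*(-1/134) = (-81 + (4 + 5))*(-1/134) = (-81 + 9)*(-1/134) = -72*(-1/134) = 36/67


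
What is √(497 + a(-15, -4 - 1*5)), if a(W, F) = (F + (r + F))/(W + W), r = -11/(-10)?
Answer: √447807/30 ≈ 22.306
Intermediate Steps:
r = 11/10 (r = -11*(-⅒) = 11/10 ≈ 1.1000)
a(W, F) = (11/10 + 2*F)/(2*W) (a(W, F) = (F + (11/10 + F))/(W + W) = (11/10 + 2*F)/((2*W)) = (11/10 + 2*F)*(1/(2*W)) = (11/10 + 2*F)/(2*W))
√(497 + a(-15, -4 - 1*5)) = √(497 + (11/20 + (-4 - 1*5))/(-15)) = √(497 - (11/20 + (-4 - 5))/15) = √(497 - (11/20 - 9)/15) = √(497 - 1/15*(-169/20)) = √(497 + 169/300) = √(149269/300) = √447807/30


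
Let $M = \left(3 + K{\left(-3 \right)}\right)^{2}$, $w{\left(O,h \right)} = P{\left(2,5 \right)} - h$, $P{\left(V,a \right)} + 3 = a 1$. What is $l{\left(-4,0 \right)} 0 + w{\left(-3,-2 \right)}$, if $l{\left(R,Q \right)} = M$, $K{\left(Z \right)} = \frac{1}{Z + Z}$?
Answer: $4$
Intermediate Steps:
$P{\left(V,a \right)} = -3 + a$ ($P{\left(V,a \right)} = -3 + a 1 = -3 + a$)
$K{\left(Z \right)} = \frac{1}{2 Z}$
$w{\left(O,h \right)} = 2 - h$ ($w{\left(O,h \right)} = \left(-3 + 5\right) - h = 2 - h$)
$M = \frac{289}{36}$ ($M = \left(3 + \frac{1}{2 \left(-3\right)}\right)^{2} = \left(3 + \frac{1}{2} \left(- \frac{1}{3}\right)\right)^{2} = \left(3 - \frac{1}{6}\right)^{2} = \left(\frac{17}{6}\right)^{2} = \frac{289}{36} \approx 8.0278$)
$l{\left(R,Q \right)} = \frac{289}{36}$
$l{\left(-4,0 \right)} 0 + w{\left(-3,-2 \right)} = \frac{289}{36} \cdot 0 + \left(2 - -2\right) = 0 + \left(2 + 2\right) = 0 + 4 = 4$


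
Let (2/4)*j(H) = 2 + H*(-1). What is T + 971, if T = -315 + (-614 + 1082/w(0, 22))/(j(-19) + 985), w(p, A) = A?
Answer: 7404619/11297 ≈ 655.45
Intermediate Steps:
j(H) = 4 - 2*H (j(H) = 2*(2 + H*(-1)) = 2*(2 - H) = 4 - 2*H)
T = -3564768/11297 (T = -315 + (-614 + 1082/22)/((4 - 2*(-19)) + 985) = -315 + (-614 + 1082*(1/22))/((4 + 38) + 985) = -315 + (-614 + 541/11)/(42 + 985) = -315 - 6213/11/1027 = -315 - 6213/11*1/1027 = -315 - 6213/11297 = -3564768/11297 ≈ -315.55)
T + 971 = -3564768/11297 + 971 = 7404619/11297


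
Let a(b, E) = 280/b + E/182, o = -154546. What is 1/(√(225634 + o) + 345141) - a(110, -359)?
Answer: -45544172307763/79494240687862 - 4*√4443/119122238793 ≈ -0.57292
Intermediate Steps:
a(b, E) = 280/b + E/182 (a(b, E) = 280/b + E*(1/182) = 280/b + E/182)
1/(√(225634 + o) + 345141) - a(110, -359) = 1/(√(225634 - 154546) + 345141) - (280/110 + (1/182)*(-359)) = 1/(√71088 + 345141) - (280*(1/110) - 359/182) = 1/(4*√4443 + 345141) - (28/11 - 359/182) = 1/(345141 + 4*√4443) - 1*1147/2002 = 1/(345141 + 4*√4443) - 1147/2002 = -1147/2002 + 1/(345141 + 4*√4443)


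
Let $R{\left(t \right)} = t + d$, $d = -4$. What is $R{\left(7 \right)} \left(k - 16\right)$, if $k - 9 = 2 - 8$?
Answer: $-39$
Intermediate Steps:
$R{\left(t \right)} = -4 + t$ ($R{\left(t \right)} = t - 4 = -4 + t$)
$k = 3$ ($k = 9 + \left(2 - 8\right) = 9 - 6 = 3$)
$R{\left(7 \right)} \left(k - 16\right) = \left(-4 + 7\right) \left(3 - 16\right) = 3 \left(-13\right) = -39$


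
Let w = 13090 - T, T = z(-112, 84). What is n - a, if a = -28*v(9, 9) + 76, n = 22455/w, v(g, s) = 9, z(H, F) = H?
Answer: 2346007/13202 ≈ 177.70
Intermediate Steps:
T = -112
w = 13202 (w = 13090 - 1*(-112) = 13090 + 112 = 13202)
n = 22455/13202 ≈ 1.7009
a = -176 (a = -28*9 + 76 = -252 + 76 = -176)
n - a = 22455/13202 - 1*(-176) = 22455/13202 + 176 = 2346007/13202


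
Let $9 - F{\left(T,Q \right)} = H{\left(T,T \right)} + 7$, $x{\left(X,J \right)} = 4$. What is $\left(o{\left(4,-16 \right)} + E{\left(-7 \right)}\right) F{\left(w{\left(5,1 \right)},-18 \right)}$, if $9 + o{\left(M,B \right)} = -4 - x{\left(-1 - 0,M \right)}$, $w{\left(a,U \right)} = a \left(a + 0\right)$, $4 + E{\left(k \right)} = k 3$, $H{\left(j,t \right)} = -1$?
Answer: $-126$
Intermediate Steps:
$E{\left(k \right)} = -4 + 3 k$ ($E{\left(k \right)} = -4 + k 3 = -4 + 3 k$)
$w{\left(a,U \right)} = a^{2}$ ($w{\left(a,U \right)} = a a = a^{2}$)
$F{\left(T,Q \right)} = 3$ ($F{\left(T,Q \right)} = 9 - \left(-1 + 7\right) = 9 - 6 = 3$)
$o{\left(M,B \right)} = -17$ ($o{\left(M,B \right)} = -9 - 8 = -17$)
$\left(o{\left(4,-16 \right)} + E{\left(-7 \right)}\right) F{\left(w{\left(5,1 \right)},-18 \right)} = \left(-17 + \left(-4 + 3 \left(-7\right)\right)\right) 3 = \left(-17 - 25\right) 3 = \left(-42\right) 3 = -126$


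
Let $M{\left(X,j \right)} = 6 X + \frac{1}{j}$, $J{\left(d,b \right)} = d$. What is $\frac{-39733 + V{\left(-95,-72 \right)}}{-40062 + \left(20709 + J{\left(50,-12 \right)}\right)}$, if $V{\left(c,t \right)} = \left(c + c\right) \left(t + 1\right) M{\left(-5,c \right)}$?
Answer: $\frac{444575}{19303} \approx 23.031$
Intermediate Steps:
$M{\left(X,j \right)} = \frac{1}{j} + 6 X$
$V{\left(c,t \right)} = 2 c \left(1 + t\right) \left(-30 + \frac{1}{c}\right)$ ($V{\left(c,t \right)} = \left(c + c\right) \left(t + 1\right) \left(\frac{1}{c} + 6 \left(-5\right)\right) = 2 c \left(1 + t\right) \left(\frac{1}{c} - 30\right) = 2 c \left(1 + t\right) \left(-30 + \frac{1}{c}\right)$)
$\frac{-39733 + V{\left(-95,-72 \right)}}{-40062 + \left(20709 + J{\left(50,-12 \right)}\right)} = \frac{-39733 - 2 \left(1 - 72\right) \left(-1 + 30 \left(-95\right)\right)}{-40062 + \left(20709 + 50\right)} = \frac{-39733 - - 142 \left(-1 - 2850\right)}{-40062 + 20759} = \frac{-39733 - \left(-142\right) \left(-2851\right)}{-19303} = \left(-39733 - 404842\right) \left(- \frac{1}{19303}\right) = \left(-444575\right) \left(- \frac{1}{19303}\right) = \frac{444575}{19303}$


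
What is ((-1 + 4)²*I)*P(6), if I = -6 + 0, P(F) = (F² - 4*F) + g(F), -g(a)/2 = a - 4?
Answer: -432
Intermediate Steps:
g(a) = 8 - 2*a (g(a) = -2*(a - 4) = -2*(-4 + a) = 8 - 2*a)
P(F) = 8 + F² - 6*F (P(F) = (F² - 4*F) + (8 - 2*F) = 8 + F² - 6*F)
I = -6
((-1 + 4)²*I)*P(6) = ((-1 + 4)²*(-6))*(8 + 6² - 6*6) = (3²*(-6))*(8 + 36 - 36) = (9*(-6))*8 = -54*8 = -432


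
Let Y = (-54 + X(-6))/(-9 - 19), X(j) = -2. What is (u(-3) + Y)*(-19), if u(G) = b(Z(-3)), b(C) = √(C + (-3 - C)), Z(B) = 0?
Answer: -38 - 19*I*√3 ≈ -38.0 - 32.909*I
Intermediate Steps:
Y = 2 (Y = (-54 - 2)/(-9 - 19) = -56/(-28) = -56*(-1/28) = 2)
b(C) = I*√3 (b(C) = √(-3) = I*√3)
u(G) = I*√3
(u(-3) + Y)*(-19) = (I*√3 + 2)*(-19) = (2 + I*√3)*(-19) = -38 - 19*I*√3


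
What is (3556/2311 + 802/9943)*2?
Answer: 74421460/22978273 ≈ 3.2388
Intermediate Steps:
(3556/2311 + 802/9943)*2 = (37210730/22978273)*2 = 74421460/22978273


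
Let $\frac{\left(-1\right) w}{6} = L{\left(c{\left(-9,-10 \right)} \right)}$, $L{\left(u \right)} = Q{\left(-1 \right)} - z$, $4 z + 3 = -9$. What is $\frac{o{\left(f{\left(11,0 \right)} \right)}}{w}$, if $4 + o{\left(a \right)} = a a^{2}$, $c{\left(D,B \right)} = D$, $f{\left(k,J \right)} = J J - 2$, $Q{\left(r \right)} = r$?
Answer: $1$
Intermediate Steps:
$z = -3$ ($z = - \frac{3}{4} + \frac{1}{4} \left(-9\right) = - \frac{3}{4} - \frac{9}{4} = -3$)
$f{\left(k,J \right)} = -2 + J^{2}$ ($f{\left(k,J \right)} = J^{2} - 2 = -2 + J^{2}$)
$o{\left(a \right)} = -4 + a^{3}$ ($o{\left(a \right)} = -4 + a a^{2} = -4 + a^{3}$)
$L{\left(u \right)} = 2$ ($L{\left(u \right)} = -1 - -3 = -1 + 3 = 2$)
$w = -12$ ($w = \left(-6\right) 2 = -12$)
$\frac{o{\left(f{\left(11,0 \right)} \right)}}{w} = \frac{-4 + \left(-2 + 0^{2}\right)^{3}}{-12} = \left(-4 + \left(-2 + 0\right)^{3}\right) \left(- \frac{1}{12}\right) = \left(-4 + \left(-2\right)^{3}\right) \left(- \frac{1}{12}\right) = \left(-4 - 8\right) \left(- \frac{1}{12}\right) = \left(-12\right) \left(- \frac{1}{12}\right) = 1$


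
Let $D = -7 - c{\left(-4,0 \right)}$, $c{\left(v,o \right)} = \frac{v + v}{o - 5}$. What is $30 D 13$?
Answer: $-3354$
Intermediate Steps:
$c{\left(v,o \right)} = \frac{2 v}{-5 + o}$
$D = - \frac{43}{5}$ ($D = -7 - 2 \left(-4\right) \frac{1}{-5 + 0} = -7 - 2 \left(-4\right) \frac{1}{-5} = -7 - 2 \left(-4\right) \left(- \frac{1}{5}\right) = -7 - \frac{8}{5} = - \frac{43}{5} \approx -8.6$)
$30 D 13 = 30 \left(- \frac{43}{5}\right) 13 = \left(-258\right) 13 = -3354$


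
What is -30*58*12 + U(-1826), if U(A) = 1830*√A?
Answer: -20880 + 1830*I*√1826 ≈ -20880.0 + 78199.0*I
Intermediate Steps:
-30*58*12 + U(-1826) = -30*58*12 + 1830*√(-1826) = -1740*12 + 1830*(I*√1826) = -20880 + 1830*I*√1826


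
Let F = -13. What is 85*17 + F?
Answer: 1432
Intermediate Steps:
85*17 + F = 85*17 - 13 = 1445 - 13 = 1432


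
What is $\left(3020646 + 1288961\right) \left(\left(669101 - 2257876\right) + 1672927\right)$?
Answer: $362662048264$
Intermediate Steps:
$\left(3020646 + 1288961\right) \left(\left(669101 - 2257876\right) + 1672927\right) = 4309607 \left(-1588775 + 1672927\right) = 4309607 \cdot 84152 = 362662048264$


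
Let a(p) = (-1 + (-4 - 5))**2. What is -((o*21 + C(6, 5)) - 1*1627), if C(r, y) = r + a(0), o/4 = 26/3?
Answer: 793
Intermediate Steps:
a(p) = 100 (a(p) = (-1 - 9)**2 = (-10)**2 = 100)
o = 104/3 (o = 4*(26/3) = 104/3 ≈ 34.667)
C(r, y) = 100 + r (C(r, y) = r + 100 = 100 + r)
-((o*21 + C(6, 5)) - 1*1627) = -(((104/3)*21 + (100 + 6)) - 1*1627) = -((728 + 106) - 1627) = -(834 - 1627) = -1*(-793) = 793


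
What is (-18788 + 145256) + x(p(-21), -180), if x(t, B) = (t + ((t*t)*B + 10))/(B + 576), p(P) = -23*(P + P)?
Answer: -29471444/99 ≈ -2.9769e+5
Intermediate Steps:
p(P) = -46*P
x(t, B) = (10 + t + B*t²)/(576 + B) (x(t, B) = (t + (t²*B + 10))/(576 + B) = (t + (B*t² + 10))/(576 + B) = (t + (10 + B*t²))/(576 + B) = (10 + t + B*t²)/(576 + B))
(-18788 + 145256) + x(p(-21), -180) = (-18788 + 145256) + (10 - 46*(-21) - 180*(-46*(-21))²)/(576 - 180) = 126468 + (10 + 966 - 180*966²)/396 = 126468 + (10 + 966 - 180*933156)/396 = 126468 + (10 + 966 - 167968080)/396 = 126468 + (1/396)*(-167967104) = 126468 - 41991776/99 = -29471444/99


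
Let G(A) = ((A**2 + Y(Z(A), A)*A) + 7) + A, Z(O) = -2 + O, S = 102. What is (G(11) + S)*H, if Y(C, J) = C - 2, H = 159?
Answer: 50562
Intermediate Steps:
Y(C, J) = -2 + C
G(A) = 7 + A + A**2 + A*(-4 + A) (G(A) = ((A**2 + (-2 + (-2 + A))*A) + 7) + A = ((A**2 + (-4 + A)*A) + 7) + A = ((A**2 + A*(-4 + A)) + 7) + A = (7 + A**2 + A*(-4 + A)) + A = 7 + A + A**2 + A*(-4 + A))
(G(11) + S)*H = ((7 - 3*11 + 2*11**2) + 102)*159 = ((7 - 33 + 2*121) + 102)*159 = ((7 - 33 + 242) + 102)*159 = (216 + 102)*159 = 318*159 = 50562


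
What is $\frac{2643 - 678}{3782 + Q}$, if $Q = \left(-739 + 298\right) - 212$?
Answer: $\frac{655}{1043} \approx 0.628$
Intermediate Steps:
$Q = -653$ ($Q = -441 - 212 = -653$)
$\frac{2643 - 678}{3782 + Q} = \frac{2643 - 678}{3782 - 653} = \frac{1965}{3129} = 1965 \cdot \frac{1}{3129} = \frac{655}{1043}$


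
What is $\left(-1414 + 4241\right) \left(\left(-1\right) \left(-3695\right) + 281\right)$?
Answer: $11240152$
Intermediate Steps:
$\left(-1414 + 4241\right) \left(\left(-1\right) \left(-3695\right) + 281\right) = 2827 \left(3695 + 281\right) = 2827 \cdot 3976 = 11240152$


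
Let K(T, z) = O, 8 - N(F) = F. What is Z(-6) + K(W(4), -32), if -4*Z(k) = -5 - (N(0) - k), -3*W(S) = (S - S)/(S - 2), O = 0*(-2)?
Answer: 19/4 ≈ 4.7500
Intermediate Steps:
N(F) = 8 - F
O = 0
W(S) = 0 (W(S) = -(S - S)/(3*(S - 2)) = -0/(-2 + S) = -⅓*0 = 0)
K(T, z) = 0
Z(k) = 13/4 - k/4 (Z(k) = -(-5 - ((8 - 1*0) - k))/4 = -(-5 - ((8 + 0) - k))/4 = -(-5 - (8 - k))/4 = -(-5 + (-8 + k))/4 = -(-13 + k)/4 = 13/4 - k/4)
Z(-6) + K(W(4), -32) = (13/4 - ¼*(-6)) + 0 = (13/4 + 3/2) + 0 = 19/4 + 0 = 19/4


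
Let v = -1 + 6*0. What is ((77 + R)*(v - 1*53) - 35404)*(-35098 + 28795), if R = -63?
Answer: 227916480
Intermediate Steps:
v = -1 (v = -1 + 0 = -1)
((77 + R)*(v - 1*53) - 35404)*(-35098 + 28795) = ((77 - 63)*(-1 - 1*53) - 35404)*(-35098 + 28795) = (14*(-1 - 53) - 35404)*(-6303) = (14*(-54) - 35404)*(-6303) = (-756 - 35404)*(-6303) = -36160*(-6303) = 227916480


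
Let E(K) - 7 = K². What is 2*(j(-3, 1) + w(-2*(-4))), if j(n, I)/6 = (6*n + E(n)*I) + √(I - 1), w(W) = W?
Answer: -8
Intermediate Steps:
E(K) = 7 + K²
j(n, I) = 6*√(-1 + I) + 36*n + 6*I*(7 + n²) (j(n, I) = 6*((6*n + (7 + n²)*I) + √(I - 1)) = 6*((6*n + I*(7 + n²)) + √(-1 + I)) = 6*(√(-1 + I) + 6*n + I*(7 + n²)) = 6*√(-1 + I) + 36*n + 6*I*(7 + n²))
2*(j(-3, 1) + w(-2*(-4))) = 2*((6*√(-1 + 1) + 36*(-3) + 6*1*(7 + (-3)²)) - 2*(-4)) = 2*((6*√0 - 108 + 6*1*(7 + 9)) + 8) = 2*((6*0 - 108 + 6*1*16) + 8) = 2*((0 - 108 + 96) + 8) = 2*(-12 + 8) = 2*(-4) = -8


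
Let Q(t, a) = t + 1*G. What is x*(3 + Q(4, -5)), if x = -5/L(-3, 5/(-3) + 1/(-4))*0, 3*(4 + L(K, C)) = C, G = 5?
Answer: 0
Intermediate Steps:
L(K, C) = -4 + C/3
Q(t, a) = 5 + t (Q(t, a) = t + 1*5 = t + 5 = 5 + t)
x = 0 (x = -5/(-4 + (5/(-3) + 1/(-4))/3)*0 = -5/(-4 + (5*(-1/3) + 1*(-1/4))/3)*0 = -5/(-4 + (-5/3 - 1/4)/3)*0 = -5/(-4 + (1/3)*(-23/12))*0 = -5/(-4 - 23/36)*0 = -5/(-167/36)*0 = -5*(-36/167)*0 = (180/167)*0 = 0)
x*(3 + Q(4, -5)) = 0*(3 + (5 + 4)) = 0*(3 + 9) = 0*12 = 0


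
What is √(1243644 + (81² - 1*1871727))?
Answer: 3*I*√69058 ≈ 788.37*I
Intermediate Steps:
√(1243644 + (81² - 1*1871727)) = √(1243644 + (6561 - 1871727)) = √(1243644 - 1865166) = √(-621522) = 3*I*√69058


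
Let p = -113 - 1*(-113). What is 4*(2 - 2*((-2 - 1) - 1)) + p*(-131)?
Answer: 40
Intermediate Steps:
p = 0 (p = -113 + 113 = 0)
4*(2 - 2*((-2 - 1) - 1)) + p*(-131) = 4*(2 - 2*((-2 - 1) - 1)) + 0*(-131) = 4*(2 - 2*(-3 - 1)) + 0 = 4*(2 - 2*(-4)) + 0 = 4*(2 + 8) + 0 = 4*10 + 0 = 40 + 0 = 40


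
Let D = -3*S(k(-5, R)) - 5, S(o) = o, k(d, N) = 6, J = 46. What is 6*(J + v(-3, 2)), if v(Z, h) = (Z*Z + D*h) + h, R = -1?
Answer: 66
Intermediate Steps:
D = -23 (D = -3*6 - 5 = -18 - 5 = -23)
v(Z, h) = Z**2 - 22*h (v(Z, h) = (Z*Z - 23*h) + h = (Z**2 - 23*h) + h = Z**2 - 22*h)
6*(J + v(-3, 2)) = 6*(46 + ((-3)**2 - 22*2)) = 6*(46 + (9 - 44)) = 6*(46 - 35) = 6*11 = 66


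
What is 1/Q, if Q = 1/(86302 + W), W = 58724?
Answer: 145026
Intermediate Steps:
Q = 1/145026 (Q = 1/(86302 + 58724) = 1/145026 ≈ 6.8953e-6)
1/Q = 1/(1/145026) = 145026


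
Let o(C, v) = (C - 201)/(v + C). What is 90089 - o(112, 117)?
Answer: 20630470/229 ≈ 90089.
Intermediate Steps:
o(C, v) = (-201 + C)/(C + v)
90089 - o(112, 117) = 90089 - (-201 + 112)/(112 + 117) = 90089 - (-89)/229 = 90089 - 1*(-89/229) = 90089 + 89/229 = 20630470/229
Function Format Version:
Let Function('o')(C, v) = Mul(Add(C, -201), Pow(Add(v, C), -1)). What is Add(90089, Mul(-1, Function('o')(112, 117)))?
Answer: Rational(20630470, 229) ≈ 90089.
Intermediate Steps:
Function('o')(C, v) = Mul(Pow(Add(C, v), -1), Add(-201, C)) (Function('o')(C, v) = Mul(Add(-201, C), Pow(Add(C, v), -1)) = Mul(Pow(Add(C, v), -1), Add(-201, C)))
Add(90089, Mul(-1, Function('o')(112, 117))) = Add(90089, Mul(-1, Mul(Pow(Add(112, 117), -1), Add(-201, 112)))) = Add(90089, Mul(-1, Mul(Pow(229, -1), -89))) = Add(90089, Mul(-1, Mul(Rational(1, 229), -89))) = Add(90089, Mul(-1, Rational(-89, 229))) = Add(90089, Rational(89, 229)) = Rational(20630470, 229)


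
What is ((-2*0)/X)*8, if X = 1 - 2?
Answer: 0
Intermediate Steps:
X = -1
((-2*0)/X)*8 = ((-2*0)/(-1))*8 = -1*0*8 = 0*8 = 0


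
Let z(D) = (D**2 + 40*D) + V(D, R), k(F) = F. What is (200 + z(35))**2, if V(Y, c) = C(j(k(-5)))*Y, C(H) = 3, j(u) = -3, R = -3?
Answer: 8584900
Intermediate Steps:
V(Y, c) = 3*Y
z(D) = D**2 + 43*D (z(D) = (D**2 + 40*D) + 3*D = D**2 + 43*D)
(200 + z(35))**2 = (200 + 35*(43 + 35))**2 = (200 + 35*78)**2 = (200 + 2730)**2 = 2930**2 = 8584900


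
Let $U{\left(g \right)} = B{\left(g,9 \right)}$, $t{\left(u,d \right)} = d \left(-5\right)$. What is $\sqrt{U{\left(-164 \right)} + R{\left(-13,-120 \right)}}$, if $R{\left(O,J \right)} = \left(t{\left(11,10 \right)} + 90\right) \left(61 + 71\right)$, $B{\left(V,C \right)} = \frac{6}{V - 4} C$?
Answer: $\frac{\sqrt{1034817}}{14} \approx 72.661$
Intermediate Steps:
$t{\left(u,d \right)} = - 5 d$
$B{\left(V,C \right)} = \frac{6 C}{-4 + V}$ ($B{\left(V,C \right)} = \frac{6}{-4 + V} C = \frac{6 C}{-4 + V}$)
$U{\left(g \right)} = \frac{54}{-4 + g}$ ($U{\left(g \right)} = 6 \cdot 9 \frac{1}{-4 + g} = \frac{54}{-4 + g}$)
$R{\left(O,J \right)} = 5280$ ($R{\left(O,J \right)} = \left(\left(-5\right) 10 + 90\right) \left(61 + 71\right) = \left(-50 + 90\right) 132 = 40 \cdot 132 = 5280$)
$\sqrt{U{\left(-164 \right)} + R{\left(-13,-120 \right)}} = \sqrt{\frac{54}{-4 - 164} + 5280} = \sqrt{\frac{54}{-168} + 5280} = \sqrt{54 \left(- \frac{1}{168}\right) + 5280} = \sqrt{- \frac{9}{28} + 5280} = \sqrt{\frac{147831}{28}} = \frac{\sqrt{1034817}}{14}$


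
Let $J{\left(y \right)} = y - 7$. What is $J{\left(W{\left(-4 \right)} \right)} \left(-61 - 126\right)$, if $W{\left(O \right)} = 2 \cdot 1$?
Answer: $935$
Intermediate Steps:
$W{\left(O \right)} = 2$
$J{\left(y \right)} = -7 + y$
$J{\left(W{\left(-4 \right)} \right)} \left(-61 - 126\right) = \left(-7 + 2\right) \left(-61 - 126\right) = - 5 \left(-61 - 126\right) = \left(-5\right) \left(-187\right) = 935$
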